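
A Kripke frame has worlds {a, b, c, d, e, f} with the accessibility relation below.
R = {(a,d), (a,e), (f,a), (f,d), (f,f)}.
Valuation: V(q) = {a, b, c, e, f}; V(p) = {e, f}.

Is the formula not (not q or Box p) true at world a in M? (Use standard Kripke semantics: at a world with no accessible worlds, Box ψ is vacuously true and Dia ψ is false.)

Yes

At a: not q or Box p is false, so not (not q or Box p) is true.
  At a: not q is false, Box p is false, so not q or Box p is false.
    At a: Box p requires p at every successor {d, e}.
      p fails at d, so Box p is false at a.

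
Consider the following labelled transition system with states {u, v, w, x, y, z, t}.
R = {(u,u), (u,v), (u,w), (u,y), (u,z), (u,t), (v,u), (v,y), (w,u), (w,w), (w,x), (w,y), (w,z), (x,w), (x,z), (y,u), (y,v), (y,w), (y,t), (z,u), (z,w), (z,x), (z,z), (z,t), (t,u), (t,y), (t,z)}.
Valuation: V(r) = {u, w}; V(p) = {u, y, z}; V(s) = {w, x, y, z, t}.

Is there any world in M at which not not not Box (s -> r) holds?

Yes

Recall that Box ψ holds at a world iff ψ holds at every accessible world, and Dia ψ holds iff ψ holds at some accessible world.
Let φ = not not not Box (s -> r). Evaluate φ at each world:
  u (successors {u, v, w, y, z, t}): φ is true.
  v (successors {u, y}): φ is true.
  w (successors {u, w, x, y, z}): φ is true.
  x (successors {w, z}): φ is true.
  y (successors {u, v, w, t}): φ is true.
  z (successors {u, w, x, z, t}): φ is true.
  t (successors {u, y, z}): φ is true.
Detail at u (witness):
  At u: not not Box (s -> r) is false, so not not not Box (s -> r) is true.
    At u: not Box (s -> r) is true, so not not Box (s -> r) is false.
      At u: Box (s -> r) is false, so not Box (s -> r) is true.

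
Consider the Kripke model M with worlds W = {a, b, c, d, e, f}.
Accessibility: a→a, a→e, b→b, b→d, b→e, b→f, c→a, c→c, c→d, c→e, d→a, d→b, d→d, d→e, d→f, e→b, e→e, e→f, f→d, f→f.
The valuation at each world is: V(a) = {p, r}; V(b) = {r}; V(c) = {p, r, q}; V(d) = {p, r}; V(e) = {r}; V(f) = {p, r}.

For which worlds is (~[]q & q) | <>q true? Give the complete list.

Let φ = (~[]q & q) | <>q. Evaluate φ at each world:
  a (successors {a, e}): φ is false.
  b (successors {b, d, e, f}): φ is false.
  c (successors {a, c, d, e}): φ is true.
  d (successors {a, b, d, e, f}): φ is false.
  e (successors {b, e, f}): φ is false.
  f (successors {d, f}): φ is false.
For instance, at f:
  At f: ~[]q & q is false, <>q is false, so (~[]q & q) | <>q is false.
    At f: ~[]q is true, q is false, so ~[]q & q is false.
      At f: []q is false, so ~[]q is true.
    At f: <>q requires q at some successor in {d, f}.
      At d: q is false.
      At f: q is false.
    So <>q is false at f.
Satisfying worlds: {c}

c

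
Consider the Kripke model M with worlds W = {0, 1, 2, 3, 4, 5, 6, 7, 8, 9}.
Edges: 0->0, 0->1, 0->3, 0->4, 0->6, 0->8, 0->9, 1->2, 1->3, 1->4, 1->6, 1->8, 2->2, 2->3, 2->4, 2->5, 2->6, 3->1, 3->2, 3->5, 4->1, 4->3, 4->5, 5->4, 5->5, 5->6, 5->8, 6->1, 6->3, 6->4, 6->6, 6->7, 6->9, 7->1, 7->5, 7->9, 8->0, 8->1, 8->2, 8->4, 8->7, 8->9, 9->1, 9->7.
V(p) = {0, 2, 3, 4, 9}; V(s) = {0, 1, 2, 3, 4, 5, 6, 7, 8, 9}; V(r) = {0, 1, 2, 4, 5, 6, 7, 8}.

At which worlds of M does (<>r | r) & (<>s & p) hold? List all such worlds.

Let φ = (<>r | r) & (<>s & p). Evaluate φ at each world:
  0 (successors {0, 1, 3, 4, 6, 8, 9}): φ is true.
  1 (successors {2, 3, 4, 6, 8}): φ is false.
  2 (successors {2, 3, 4, 5, 6}): φ is true.
  3 (successors {1, 2, 5}): φ is true.
  4 (successors {1, 3, 5}): φ is true.
  5 (successors {4, 5, 6, 8}): φ is false.
  6 (successors {1, 3, 4, 6, 7, 9}): φ is false.
  7 (successors {1, 5, 9}): φ is false.
  8 (successors {0, 1, 2, 4, 7, 9}): φ is false.
  9 (successors {1, 7}): φ is true.
For instance, at 1:
  At 1: <>r | r is true, <>s & p is false, so (<>r | r) & (<>s & p) is false.
    At 1: <>r is true, r is true, so <>r | r is true.
      At 1: <>r requires r at some successor in {2, 3, 4, 6, 8}.
        r holds at 2, so <>r is true at 1.
    At 1: <>s is true, p is false, so <>s & p is false.
      At 1: <>s requires s at some successor in {2, 3, 4, 6, 8}.
        s holds at 2, so <>s is true at 1.
Satisfying worlds: {0, 2, 3, 4, 9}

0, 2, 3, 4, 9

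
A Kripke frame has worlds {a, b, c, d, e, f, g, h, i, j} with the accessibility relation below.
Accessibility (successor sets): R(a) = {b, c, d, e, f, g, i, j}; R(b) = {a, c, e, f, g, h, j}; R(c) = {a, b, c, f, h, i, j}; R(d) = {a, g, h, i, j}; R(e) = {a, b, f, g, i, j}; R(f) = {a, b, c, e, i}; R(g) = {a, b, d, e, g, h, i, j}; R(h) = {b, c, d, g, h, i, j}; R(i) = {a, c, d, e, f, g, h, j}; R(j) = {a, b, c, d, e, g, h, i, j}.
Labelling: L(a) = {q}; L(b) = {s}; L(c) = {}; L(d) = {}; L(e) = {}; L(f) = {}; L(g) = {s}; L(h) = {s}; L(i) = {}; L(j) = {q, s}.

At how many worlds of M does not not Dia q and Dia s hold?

10

Let φ = not not Dia q and Dia s. Evaluate φ at each world:
  a (successors {b, c, d, e, f, g, i, j}): φ is true.
  b (successors {a, c, e, f, g, h, j}): φ is true.
  c (successors {a, b, c, f, h, i, j}): φ is true.
  d (successors {a, g, h, i, j}): φ is true.
  e (successors {a, b, f, g, i, j}): φ is true.
  f (successors {a, b, c, e, i}): φ is true.
  g (successors {a, b, d, e, g, h, i, j}): φ is true.
  h (successors {b, c, d, g, h, i, j}): φ is true.
  i (successors {a, c, d, e, f, g, h, j}): φ is true.
  j (successors {a, b, c, d, e, g, h, i, j}): φ is true.
For instance, at c:
  At c: not not Dia q is true, Dia s is true, so not not Dia q and Dia s is true.
    At c: not Dia q is false, so not not Dia q is true.
      At c: Dia q is true, so not Dia q is false.
    At c: Dia s requires s at some successor in {a, b, c, f, h, i, j}.
      s holds at b, so Dia s is true at c.
Satisfying worlds: {a, b, c, d, e, f, g, h, i, j}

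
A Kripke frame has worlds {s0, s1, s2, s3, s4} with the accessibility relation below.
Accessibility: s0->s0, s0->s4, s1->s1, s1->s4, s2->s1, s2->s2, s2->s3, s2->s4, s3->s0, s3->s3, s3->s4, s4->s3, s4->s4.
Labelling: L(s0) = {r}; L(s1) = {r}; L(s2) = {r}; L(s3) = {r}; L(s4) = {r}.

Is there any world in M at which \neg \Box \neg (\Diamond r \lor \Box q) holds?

Let φ = \neg \Box \neg (\Diamond r \lor \Box q). Evaluate φ at each world:
  s0 (successors {s0, s4}): φ is true.
  s1 (successors {s1, s4}): φ is true.
  s2 (successors {s1, s2, s3, s4}): φ is true.
  s3 (successors {s0, s3, s4}): φ is true.
  s4 (successors {s3, s4}): φ is true.
Detail at s0 (witness):
  At s0: \Box \neg (\Diamond r \lor \Box q) is false, so \neg \Box \neg (\Diamond r \lor \Box q) is true.
    At s0: \Box \neg (\Diamond r \lor \Box q) requires \neg (\Diamond r \lor \Box q) at every successor {s0, s4}.
      \neg (\Diamond r \lor \Box q) fails at s0, so \Box \neg (\Diamond r \lor \Box q) is false at s0.

Yes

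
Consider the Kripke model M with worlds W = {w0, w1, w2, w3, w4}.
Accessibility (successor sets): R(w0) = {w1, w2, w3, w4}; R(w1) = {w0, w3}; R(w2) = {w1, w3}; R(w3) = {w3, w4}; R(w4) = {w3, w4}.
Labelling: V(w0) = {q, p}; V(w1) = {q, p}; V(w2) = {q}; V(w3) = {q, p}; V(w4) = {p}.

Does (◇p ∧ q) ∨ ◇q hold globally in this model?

Recall that ◇ψ holds at a world iff ψ holds at some accessible world.
Let φ = (◇p ∧ q) ∨ ◇q. Evaluate φ at each world:
  w0 (successors {w1, w2, w3, w4}): φ is true.
  w1 (successors {w0, w3}): φ is true.
  w2 (successors {w1, w3}): φ is true.
  w3 (successors {w3, w4}): φ is true.
  w4 (successors {w3, w4}): φ is true.
For instance, at w2:
  At w2: ◇p ∧ q is true, ◇q is true, so (◇p ∧ q) ∨ ◇q is true.
    At w2: ◇p is true, q is true, so ◇p ∧ q is true.
      At w2: ◇p requires p at some successor in {w1, w3}.
        p holds at w1, so ◇p is true at w2.
    At w2: ◇q requires q at some successor in {w1, w3}.
      q holds at w1, so ◇q is true at w2.

Yes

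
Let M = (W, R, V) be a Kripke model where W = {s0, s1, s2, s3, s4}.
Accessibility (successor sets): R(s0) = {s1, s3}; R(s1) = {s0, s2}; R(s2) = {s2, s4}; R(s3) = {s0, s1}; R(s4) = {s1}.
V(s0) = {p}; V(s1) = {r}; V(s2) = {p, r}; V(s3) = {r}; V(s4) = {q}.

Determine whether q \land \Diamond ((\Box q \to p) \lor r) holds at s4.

Recall that \Box ψ holds at a world iff ψ holds at every accessible world, and \Diamond ψ holds iff ψ holds at some accessible world.
At s4: q is true, \Diamond ((\Box q \to p) \lor r) is true, so q \land \Diamond ((\Box q \to p) \lor r) is true.
  At s4: \Diamond ((\Box q \to p) \lor r) requires (\Box q \to p) \lor r at some successor in {s1}.
    (\Box q \to p) \lor r holds at s1, so \Diamond ((\Box q \to p) \lor r) is true at s4.
      At s1: \Box q \to p is true, r is true, so (\Box q \to p) \lor r is true.

Yes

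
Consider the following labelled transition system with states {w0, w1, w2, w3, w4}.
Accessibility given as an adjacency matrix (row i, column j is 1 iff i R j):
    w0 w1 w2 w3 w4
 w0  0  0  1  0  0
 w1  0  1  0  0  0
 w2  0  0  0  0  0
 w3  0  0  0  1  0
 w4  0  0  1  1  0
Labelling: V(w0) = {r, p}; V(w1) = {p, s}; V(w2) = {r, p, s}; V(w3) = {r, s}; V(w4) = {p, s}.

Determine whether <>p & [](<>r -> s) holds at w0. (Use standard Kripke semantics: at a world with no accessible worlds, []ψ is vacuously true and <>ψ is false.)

Yes

At w0: <>p is true, [](<>r -> s) is true, so <>p & [](<>r -> s) is true.
  At w0: <>p requires p at some successor in {w2}.
    p holds at w2, so <>p is true at w0.
  At w0: [](<>r -> s) requires <>r -> s at every successor {w2}.
      At w2: <>r is false, s is true, so <>r -> s is true.
  So [](<>r -> s) is true at w0.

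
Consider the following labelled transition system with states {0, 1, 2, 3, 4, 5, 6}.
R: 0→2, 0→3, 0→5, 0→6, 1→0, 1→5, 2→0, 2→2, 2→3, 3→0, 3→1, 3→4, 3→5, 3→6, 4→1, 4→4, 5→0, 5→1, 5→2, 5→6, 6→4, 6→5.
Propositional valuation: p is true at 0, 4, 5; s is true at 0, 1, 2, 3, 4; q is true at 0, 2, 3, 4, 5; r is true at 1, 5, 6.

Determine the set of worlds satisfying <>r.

0, 1, 3, 4, 5, 6

Recall that <>ψ holds at a world iff ψ holds at some accessible world.
Let φ = <>r. Evaluate φ at each world:
  0 (successors {2, 3, 5, 6}): φ is true.
  1 (successors {0, 5}): φ is true.
  2 (successors {0, 2, 3}): φ is false.
  3 (successors {0, 1, 4, 5, 6}): φ is true.
  4 (successors {1, 4}): φ is true.
  5 (successors {0, 1, 2, 6}): φ is true.
  6 (successors {4, 5}): φ is true.
For instance, at 6:
  At 6: <>r requires r at some successor in {4, 5}.
    r holds at 5, so <>r is true at 6.
Satisfying worlds: {0, 1, 3, 4, 5, 6}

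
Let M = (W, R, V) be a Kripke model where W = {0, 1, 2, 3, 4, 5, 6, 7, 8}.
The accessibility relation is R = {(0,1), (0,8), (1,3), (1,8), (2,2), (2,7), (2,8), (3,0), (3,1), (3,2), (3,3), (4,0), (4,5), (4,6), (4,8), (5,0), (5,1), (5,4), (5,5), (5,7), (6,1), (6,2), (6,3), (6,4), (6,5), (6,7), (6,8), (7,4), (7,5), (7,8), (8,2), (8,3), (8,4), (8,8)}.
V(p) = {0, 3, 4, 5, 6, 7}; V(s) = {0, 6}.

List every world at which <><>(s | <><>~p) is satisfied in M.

Let φ = <><>(s | <><>~p). Evaluate φ at each world:
  0 (successors {1, 8}): φ is true.
  1 (successors {3, 8}): φ is true.
  2 (successors {2, 7, 8}): φ is true.
  3 (successors {0, 1, 2, 3}): φ is true.
  4 (successors {0, 5, 6, 8}): φ is true.
  5 (successors {0, 1, 4, 5, 7}): φ is true.
  6 (successors {1, 2, 3, 4, 5, 7, 8}): φ is true.
  7 (successors {4, 5, 8}): φ is true.
  8 (successors {2, 3, 4, 8}): φ is true.
For instance, at 1:
  At 1: <><>(s | <><>~p) requires <>(s | <><>~p) at some successor in {3, 8}.
    <>(s | <><>~p) holds at 3, so <><>(s | <><>~p) is true at 1.
      At 3: <>(s | <><>~p) requires s | <><>~p at some successor in {0, 1, 2, 3}.
        s | <><>~p holds at 0, so <>(s | <><>~p) is true at 3.
Satisfying worlds: {0, 1, 2, 3, 4, 5, 6, 7, 8}

0, 1, 2, 3, 4, 5, 6, 7, 8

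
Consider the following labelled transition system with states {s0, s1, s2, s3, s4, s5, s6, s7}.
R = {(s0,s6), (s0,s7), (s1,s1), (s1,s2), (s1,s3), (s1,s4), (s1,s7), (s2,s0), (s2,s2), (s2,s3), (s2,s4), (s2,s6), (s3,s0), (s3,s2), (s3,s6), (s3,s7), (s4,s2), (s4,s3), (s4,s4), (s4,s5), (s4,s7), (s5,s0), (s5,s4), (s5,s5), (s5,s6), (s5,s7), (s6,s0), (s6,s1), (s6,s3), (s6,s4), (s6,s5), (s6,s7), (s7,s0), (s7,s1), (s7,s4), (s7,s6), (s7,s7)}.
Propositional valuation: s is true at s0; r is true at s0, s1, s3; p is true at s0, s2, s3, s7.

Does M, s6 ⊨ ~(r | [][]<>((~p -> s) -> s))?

At s6: r | [][]<>((~p -> s) -> s) is true, so ~(r | [][]<>((~p -> s) -> s)) is false.
  At s6: r is false, [][]<>((~p -> s) -> s) is true, so r | [][]<>((~p -> s) -> s) is true.
    At s6: [][]<>((~p -> s) -> s) requires []<>((~p -> s) -> s) at every successor {s0, s1, s3, s4, s5, s7}.
      At s0: []<>((~p -> s) -> s) is true.
      At s1: []<>((~p -> s) -> s) is true.
      At s3: []<>((~p -> s) -> s) is true.
      At s4: []<>((~p -> s) -> s) is true.
      At s5: []<>((~p -> s) -> s) is true.
      At s7: []<>((~p -> s) -> s) is true.
    So [][]<>((~p -> s) -> s) is true at s6.

No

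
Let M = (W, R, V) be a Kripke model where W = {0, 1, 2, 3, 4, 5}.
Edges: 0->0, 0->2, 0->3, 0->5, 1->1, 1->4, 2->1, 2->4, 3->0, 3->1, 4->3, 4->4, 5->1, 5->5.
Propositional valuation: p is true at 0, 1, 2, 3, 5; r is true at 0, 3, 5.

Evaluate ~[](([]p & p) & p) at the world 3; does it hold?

Yes

At 3: [](([]p & p) & p) is false, so ~[](([]p & p) & p) is true.
  At 3: [](([]p & p) & p) requires ([]p & p) & p at every successor {0, 1}.
    ([]p & p) & p fails at 1, so [](([]p & p) & p) is false at 3.
      At 1: []p & p is false, p is true, so ([]p & p) & p is false.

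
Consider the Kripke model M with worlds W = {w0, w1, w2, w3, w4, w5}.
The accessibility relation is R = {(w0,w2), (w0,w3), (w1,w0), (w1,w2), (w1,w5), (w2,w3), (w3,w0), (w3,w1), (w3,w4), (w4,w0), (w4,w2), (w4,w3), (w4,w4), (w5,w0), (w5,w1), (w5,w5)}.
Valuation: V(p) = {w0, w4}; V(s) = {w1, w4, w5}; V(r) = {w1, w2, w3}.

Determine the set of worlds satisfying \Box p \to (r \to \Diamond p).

Recall that \Box ψ holds at a world iff ψ holds at every accessible world, and \Diamond ψ holds iff ψ holds at some accessible world.
Let φ = \Box p \to (r \to \Diamond p). Evaluate φ at each world:
  w0 (successors {w2, w3}): φ is true.
  w1 (successors {w0, w2, w5}): φ is true.
  w2 (successors {w3}): φ is true.
  w3 (successors {w0, w1, w4}): φ is true.
  w4 (successors {w0, w2, w3, w4}): φ is true.
  w5 (successors {w0, w1, w5}): φ is true.
For instance, at w1:
  At w1: \Box p is false, r \to \Diamond p is true, so \Box p \to (r \to \Diamond p) is true.
    At w1: \Box p requires p at every successor {w0, w2, w5}.
      p fails at w2, so \Box p is false at w1.
    At w1: r is true, \Diamond p is true, so r \to \Diamond p is true.
      At w1: \Diamond p requires p at some successor in {w0, w2, w5}.
        p holds at w0, so \Diamond p is true at w1.
Satisfying worlds: {w0, w1, w2, w3, w4, w5}

w0, w1, w2, w3, w4, w5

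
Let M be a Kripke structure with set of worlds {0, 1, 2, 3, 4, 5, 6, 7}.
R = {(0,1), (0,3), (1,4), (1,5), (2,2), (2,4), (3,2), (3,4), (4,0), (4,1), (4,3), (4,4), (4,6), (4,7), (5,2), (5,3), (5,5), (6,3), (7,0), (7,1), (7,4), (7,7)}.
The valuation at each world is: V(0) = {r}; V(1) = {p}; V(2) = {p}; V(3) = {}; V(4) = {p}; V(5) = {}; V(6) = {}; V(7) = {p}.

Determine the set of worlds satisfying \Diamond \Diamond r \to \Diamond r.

0, 4, 5, 6, 7

Let φ = \Diamond \Diamond r \to \Diamond r. Evaluate φ at each world:
  0 (successors {1, 3}): φ is true.
  1 (successors {4, 5}): φ is false.
  2 (successors {2, 4}): φ is false.
  3 (successors {2, 4}): φ is false.
  4 (successors {0, 1, 3, 4, 6, 7}): φ is true.
  5 (successors {2, 3, 5}): φ is true.
  6 (successors {3}): φ is true.
  7 (successors {0, 1, 4, 7}): φ is true.
For instance, at 7:
  At 7: \Diamond \Diamond r is true, \Diamond r is true, so \Diamond \Diamond r \to \Diamond r is true.
    At 7: \Diamond \Diamond r requires \Diamond r at some successor in {0, 1, 4, 7}.
      \Diamond r holds at 4, so \Diamond \Diamond r is true at 7.
    At 7: \Diamond r requires r at some successor in {0, 1, 4, 7}.
      r holds at 0, so \Diamond r is true at 7.
Satisfying worlds: {0, 4, 5, 6, 7}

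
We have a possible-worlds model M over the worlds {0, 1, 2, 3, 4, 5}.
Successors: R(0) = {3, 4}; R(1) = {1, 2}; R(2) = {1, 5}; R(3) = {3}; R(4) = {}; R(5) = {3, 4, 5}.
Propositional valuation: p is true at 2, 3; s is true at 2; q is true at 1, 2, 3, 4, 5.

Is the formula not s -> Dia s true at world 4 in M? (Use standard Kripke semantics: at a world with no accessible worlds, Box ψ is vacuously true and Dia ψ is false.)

At 4: not s is true, Dia s is false, so not s -> Dia s is false.
  At 4: no accessible worlds, so Dia s is false.

No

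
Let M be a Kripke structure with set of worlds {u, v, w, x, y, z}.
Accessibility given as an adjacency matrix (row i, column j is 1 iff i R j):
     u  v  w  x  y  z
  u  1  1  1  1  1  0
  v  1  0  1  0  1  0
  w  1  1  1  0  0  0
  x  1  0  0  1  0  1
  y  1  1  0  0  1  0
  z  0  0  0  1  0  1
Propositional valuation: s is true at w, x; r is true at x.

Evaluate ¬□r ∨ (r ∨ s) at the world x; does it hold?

Yes

At x: ¬□r is true, r ∨ s is true, so ¬□r ∨ (r ∨ s) is true.
  At x: □r is false, so ¬□r is true.
    At x: □r requires r at every successor {u, x, z}.
      r fails at u, so □r is false at x.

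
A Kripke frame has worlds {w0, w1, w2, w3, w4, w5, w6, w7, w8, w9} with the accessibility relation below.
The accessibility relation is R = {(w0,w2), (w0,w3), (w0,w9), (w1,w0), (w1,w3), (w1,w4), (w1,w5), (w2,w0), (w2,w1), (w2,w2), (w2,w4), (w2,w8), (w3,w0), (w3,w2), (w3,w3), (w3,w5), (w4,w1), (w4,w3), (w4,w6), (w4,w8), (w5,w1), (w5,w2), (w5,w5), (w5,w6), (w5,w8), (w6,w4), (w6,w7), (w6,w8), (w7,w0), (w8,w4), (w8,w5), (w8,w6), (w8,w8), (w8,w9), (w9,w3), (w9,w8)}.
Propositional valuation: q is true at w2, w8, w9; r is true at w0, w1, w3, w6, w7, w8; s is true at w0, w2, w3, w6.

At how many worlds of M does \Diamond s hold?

Let φ = \Diamond s. Evaluate φ at each world:
  w0 (successors {w2, w3, w9}): φ is true.
  w1 (successors {w0, w3, w4, w5}): φ is true.
  w2 (successors {w0, w1, w2, w4, w8}): φ is true.
  w3 (successors {w0, w2, w3, w5}): φ is true.
  w4 (successors {w1, w3, w6, w8}): φ is true.
  w5 (successors {w1, w2, w5, w6, w8}): φ is true.
  w6 (successors {w4, w7, w8}): φ is false.
  w7 (successors {w0}): φ is true.
  w8 (successors {w4, w5, w6, w8, w9}): φ is true.
  w9 (successors {w3, w8}): φ is true.
For instance, at w8:
  At w8: \Diamond s requires s at some successor in {w4, w5, w6, w8, w9}.
    s holds at w6, so \Diamond s is true at w8.
Satisfying worlds: {w0, w1, w2, w3, w4, w5, w7, w8, w9}

9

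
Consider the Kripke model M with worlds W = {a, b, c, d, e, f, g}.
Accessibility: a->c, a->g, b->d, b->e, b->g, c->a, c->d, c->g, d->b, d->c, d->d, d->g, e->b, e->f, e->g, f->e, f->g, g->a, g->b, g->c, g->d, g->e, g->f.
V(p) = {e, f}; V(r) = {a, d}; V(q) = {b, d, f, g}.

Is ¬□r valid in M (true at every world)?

Recall that □ψ holds at a world iff ψ holds at every accessible world, and ◇ψ holds iff ψ holds at some accessible world.
Let φ = ¬□r. Evaluate φ at each world:
  a (successors {c, g}): φ is true.
  b (successors {d, e, g}): φ is true.
  c (successors {a, d, g}): φ is true.
  d (successors {b, c, d, g}): φ is true.
  e (successors {b, f, g}): φ is true.
  f (successors {e, g}): φ is true.
  g (successors {a, b, c, d, e, f}): φ is true.
For instance, at d:
  At d: □r is false, so ¬□r is true.
    At d: □r requires r at every successor {b, c, d, g}.
      r fails at b, so □r is false at d.

Yes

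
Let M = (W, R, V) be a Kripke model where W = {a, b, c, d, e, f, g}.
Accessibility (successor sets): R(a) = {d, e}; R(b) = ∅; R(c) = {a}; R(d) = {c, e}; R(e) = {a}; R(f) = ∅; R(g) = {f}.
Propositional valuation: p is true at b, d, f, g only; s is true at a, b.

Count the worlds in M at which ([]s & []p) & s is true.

Let φ = ([]s & []p) & s. Evaluate φ at each world:
  a (successors {d, e}): φ is false.
  b (successors ∅): φ is true.
  c (successors {a}): φ is false.
  d (successors {c, e}): φ is false.
  e (successors {a}): φ is false.
  f (successors ∅): φ is false.
  g (successors {f}): φ is false.
For instance, at c:
  At c: []s & []p is false, s is false, so ([]s & []p) & s is false.
    At c: []s is true, []p is false, so []s & []p is false.
      At c: []s requires s at every successor {a}.
        At a: s is true.
      So []s is true at c.
      At c: []p requires p at every successor {a}.
        p fails at a, so []p is false at c.
Satisfying worlds: {b}

1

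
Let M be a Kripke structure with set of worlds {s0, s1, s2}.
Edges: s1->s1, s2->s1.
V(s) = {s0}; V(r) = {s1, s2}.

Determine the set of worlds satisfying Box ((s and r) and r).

Let φ = Box ((s and r) and r). Evaluate φ at each world:
  s0 (successors ∅): φ is true.
  s1 (successors {s1}): φ is false.
  s2 (successors {s1}): φ is false.
For instance, at s1:
  At s1: Box ((s and r) and r) requires (s and r) and r at every successor {s1}.
    (s and r) and r fails at s1, so Box ((s and r) and r) is false at s1.
Satisfying worlds: {s0}

s0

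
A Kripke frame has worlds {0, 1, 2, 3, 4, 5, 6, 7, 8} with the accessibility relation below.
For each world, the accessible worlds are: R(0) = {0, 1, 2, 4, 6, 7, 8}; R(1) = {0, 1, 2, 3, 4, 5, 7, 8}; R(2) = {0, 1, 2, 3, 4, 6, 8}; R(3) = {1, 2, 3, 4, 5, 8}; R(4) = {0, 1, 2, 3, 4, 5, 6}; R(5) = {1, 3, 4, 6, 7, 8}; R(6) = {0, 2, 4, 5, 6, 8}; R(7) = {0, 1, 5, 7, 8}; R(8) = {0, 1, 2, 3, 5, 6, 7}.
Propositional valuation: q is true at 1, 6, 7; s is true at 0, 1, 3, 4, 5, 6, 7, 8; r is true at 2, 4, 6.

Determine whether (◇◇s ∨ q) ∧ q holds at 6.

Yes

At 6: ◇◇s ∨ q is true, q is true, so (◇◇s ∨ q) ∧ q is true.
  At 6: ◇◇s is true, q is true, so ◇◇s ∨ q is true.
    At 6: ◇◇s requires ◇s at some successor in {0, 2, 4, 5, 6, 8}.
      ◇s holds at 0, so ◇◇s is true at 6.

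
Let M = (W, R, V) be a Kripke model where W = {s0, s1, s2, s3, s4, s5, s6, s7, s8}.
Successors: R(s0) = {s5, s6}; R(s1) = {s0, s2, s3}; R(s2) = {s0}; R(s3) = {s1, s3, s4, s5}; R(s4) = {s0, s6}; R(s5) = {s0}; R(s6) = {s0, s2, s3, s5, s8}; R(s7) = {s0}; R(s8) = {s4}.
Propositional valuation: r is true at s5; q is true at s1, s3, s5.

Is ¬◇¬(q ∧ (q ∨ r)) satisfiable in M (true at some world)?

No

Let φ = ¬◇¬(q ∧ (q ∨ r)). Evaluate φ at each world:
  s0 (successors {s5, s6}): φ is false.
  s1 (successors {s0, s2, s3}): φ is false.
  s2 (successors {s0}): φ is false.
  s3 (successors {s1, s3, s4, s5}): φ is false.
  s4 (successors {s0, s6}): φ is false.
  s5 (successors {s0}): φ is false.
  s6 (successors {s0, s2, s3, s5, s8}): φ is false.
  s7 (successors {s0}): φ is false.
  s8 (successors {s4}): φ is false.
For instance, at s4:
  At s4: ◇¬(q ∧ (q ∨ r)) is true, so ¬◇¬(q ∧ (q ∨ r)) is false.
    At s4: ◇¬(q ∧ (q ∨ r)) requires ¬(q ∧ (q ∨ r)) at some successor in {s0, s6}.
      ¬(q ∧ (q ∨ r)) holds at s0, so ◇¬(q ∧ (q ∨ r)) is true at s4.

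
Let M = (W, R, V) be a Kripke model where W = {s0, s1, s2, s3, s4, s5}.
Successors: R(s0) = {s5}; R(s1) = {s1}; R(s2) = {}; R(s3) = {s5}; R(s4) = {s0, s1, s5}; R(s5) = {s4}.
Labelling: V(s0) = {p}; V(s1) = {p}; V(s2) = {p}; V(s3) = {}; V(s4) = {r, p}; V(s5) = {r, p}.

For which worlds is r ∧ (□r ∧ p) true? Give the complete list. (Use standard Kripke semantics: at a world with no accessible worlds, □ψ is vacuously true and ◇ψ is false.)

s5

Let φ = r ∧ (□r ∧ p). Evaluate φ at each world:
  s0 (successors {s5}): φ is false.
  s1 (successors {s1}): φ is false.
  s2 (successors ∅): φ is false.
  s3 (successors {s5}): φ is false.
  s4 (successors {s0, s1, s5}): φ is false.
  s5 (successors {s4}): φ is true.
For instance, at s3:
  At s3: r is false, □r ∧ p is false, so r ∧ (□r ∧ p) is false.
    At s3: □r is true, p is false, so □r ∧ p is false.
      At s3: □r requires r at every successor {s5}.
        At s5: r is true.
      So □r is true at s3.
Satisfying worlds: {s5}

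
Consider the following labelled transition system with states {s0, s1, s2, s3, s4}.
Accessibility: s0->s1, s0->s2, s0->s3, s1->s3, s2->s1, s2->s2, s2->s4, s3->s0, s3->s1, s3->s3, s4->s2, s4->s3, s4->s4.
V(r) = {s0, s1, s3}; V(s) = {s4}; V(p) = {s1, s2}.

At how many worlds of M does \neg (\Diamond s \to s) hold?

Let φ = \neg (\Diamond s \to s). Evaluate φ at each world:
  s0 (successors {s1, s2, s3}): φ is false.
  s1 (successors {s3}): φ is false.
  s2 (successors {s1, s2, s4}): φ is true.
  s3 (successors {s0, s1, s3}): φ is false.
  s4 (successors {s2, s3, s4}): φ is false.
For instance, at s4:
  At s4: \Diamond s \to s is true, so \neg (\Diamond s \to s) is false.
    At s4: \Diamond s is true, s is true, so \Diamond s \to s is true.
      At s4: \Diamond s requires s at some successor in {s2, s3, s4}.
        s holds at s4, so \Diamond s is true at s4.
Satisfying worlds: {s2}

1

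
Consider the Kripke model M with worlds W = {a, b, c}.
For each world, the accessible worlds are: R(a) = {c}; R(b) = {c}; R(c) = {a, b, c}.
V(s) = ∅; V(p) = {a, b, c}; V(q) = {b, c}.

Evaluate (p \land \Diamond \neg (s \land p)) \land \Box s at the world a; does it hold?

Recall that \Box ψ holds at a world iff ψ holds at every accessible world, and \Diamond ψ holds iff ψ holds at some accessible world.
At a: p \land \Diamond \neg (s \land p) is true, \Box s is false, so (p \land \Diamond \neg (s \land p)) \land \Box s is false.
  At a: p is true, \Diamond \neg (s \land p) is true, so p \land \Diamond \neg (s \land p) is true.
    At a: \Diamond \neg (s \land p) requires \neg (s \land p) at some successor in {c}.
      \neg (s \land p) holds at c, so \Diamond \neg (s \land p) is true at a.
  At a: \Box s requires s at every successor {c}.
    s fails at c, so \Box s is false at a.

No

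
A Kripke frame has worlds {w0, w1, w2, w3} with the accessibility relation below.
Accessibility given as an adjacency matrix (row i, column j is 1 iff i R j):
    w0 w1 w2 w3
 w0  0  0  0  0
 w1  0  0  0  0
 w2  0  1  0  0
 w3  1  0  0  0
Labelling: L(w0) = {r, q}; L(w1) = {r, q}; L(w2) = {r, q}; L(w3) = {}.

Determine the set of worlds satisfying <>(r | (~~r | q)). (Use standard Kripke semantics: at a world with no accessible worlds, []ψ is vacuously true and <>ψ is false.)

w2, w3

Let φ = <>(r | (~~r | q)). Evaluate φ at each world:
  w0 (successors ∅): φ is false.
  w1 (successors ∅): φ is false.
  w2 (successors {w1}): φ is true.
  w3 (successors {w0}): φ is true.
For instance, at w3:
  At w3: <>(r | (~~r | q)) requires r | (~~r | q) at some successor in {w0}.
    r | (~~r | q) holds at w0, so <>(r | (~~r | q)) is true at w3.
Satisfying worlds: {w2, w3}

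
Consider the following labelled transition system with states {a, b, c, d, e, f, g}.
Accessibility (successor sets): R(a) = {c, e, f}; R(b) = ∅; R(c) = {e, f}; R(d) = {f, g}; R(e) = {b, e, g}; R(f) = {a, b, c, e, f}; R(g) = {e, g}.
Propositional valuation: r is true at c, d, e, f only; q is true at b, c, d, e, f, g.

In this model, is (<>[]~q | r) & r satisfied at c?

At c: <>[]~q | r is true, r is true, so (<>[]~q | r) & r is true.
  At c: <>[]~q is false, r is true, so <>[]~q | r is true.
    At c: <>[]~q requires []~q at some successor in {e, f}.
      At e: []~q is false.
      At f: []~q is false.
    So <>[]~q is false at c.

Yes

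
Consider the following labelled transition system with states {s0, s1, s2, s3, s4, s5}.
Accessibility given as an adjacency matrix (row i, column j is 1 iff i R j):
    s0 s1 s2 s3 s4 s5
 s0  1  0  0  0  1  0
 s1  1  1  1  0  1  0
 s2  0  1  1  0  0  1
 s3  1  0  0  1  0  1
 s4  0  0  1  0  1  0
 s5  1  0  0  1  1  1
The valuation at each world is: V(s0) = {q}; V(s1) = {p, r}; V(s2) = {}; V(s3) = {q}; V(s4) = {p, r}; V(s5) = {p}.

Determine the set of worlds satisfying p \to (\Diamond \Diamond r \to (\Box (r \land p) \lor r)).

Let φ = p \to (\Diamond \Diamond r \to (\Box (r \land p) \lor r)). Evaluate φ at each world:
  s0 (successors {s0, s4}): φ is true.
  s1 (successors {s0, s1, s2, s4}): φ is true.
  s2 (successors {s1, s2, s5}): φ is true.
  s3 (successors {s0, s3, s5}): φ is true.
  s4 (successors {s2, s4}): φ is true.
  s5 (successors {s0, s3, s4, s5}): φ is false.
For instance, at s1:
  At s1: p is true, \Diamond \Diamond r \to (\Box (r \land p) \lor r) is true, so p \to (\Diamond \Diamond r \to (\Box (r \land p) \lor r)) is true.
    At s1: \Diamond \Diamond r is true, \Box (r \land p) \lor r is true, so \Diamond \Diamond r \to (\Box (r \land p) \lor r) is true.
      At s1: \Diamond \Diamond r requires \Diamond r at some successor in {s0, s1, s2, s4}.
        \Diamond r holds at s0, so \Diamond \Diamond r is true at s1.
      At s1: \Box (r \land p) is false, r is true, so \Box (r \land p) \lor r is true.
Satisfying worlds: {s0, s1, s2, s3, s4}

s0, s1, s2, s3, s4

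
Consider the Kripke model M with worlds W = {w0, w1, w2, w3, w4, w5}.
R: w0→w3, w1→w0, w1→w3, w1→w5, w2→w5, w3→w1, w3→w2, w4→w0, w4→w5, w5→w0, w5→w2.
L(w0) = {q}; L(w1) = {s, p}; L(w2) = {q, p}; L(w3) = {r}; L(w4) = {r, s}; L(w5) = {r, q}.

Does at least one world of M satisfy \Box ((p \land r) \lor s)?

Let φ = \Box ((p \land r) \lor s). Evaluate φ at each world:
  w0 (successors {w3}): φ is false.
  w1 (successors {w0, w3, w5}): φ is false.
  w2 (successors {w5}): φ is false.
  w3 (successors {w1, w2}): φ is false.
  w4 (successors {w0, w5}): φ is false.
  w5 (successors {w0, w2}): φ is false.
For instance, at w3:
  At w3: \Box ((p \land r) \lor s) requires (p \land r) \lor s at every successor {w1, w2}.
    (p \land r) \lor s fails at w2, so \Box ((p \land r) \lor s) is false at w3.

No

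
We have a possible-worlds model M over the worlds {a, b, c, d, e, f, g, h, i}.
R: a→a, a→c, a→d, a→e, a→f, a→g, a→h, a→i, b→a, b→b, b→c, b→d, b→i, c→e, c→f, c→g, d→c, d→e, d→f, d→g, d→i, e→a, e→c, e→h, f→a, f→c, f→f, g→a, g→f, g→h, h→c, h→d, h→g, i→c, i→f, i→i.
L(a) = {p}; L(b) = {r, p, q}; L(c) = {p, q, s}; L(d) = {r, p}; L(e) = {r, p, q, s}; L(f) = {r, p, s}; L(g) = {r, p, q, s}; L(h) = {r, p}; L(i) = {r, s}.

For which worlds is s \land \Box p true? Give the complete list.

c, e, f, g

Recall that \Box ψ holds at a world iff ψ holds at every accessible world, and \Diamond ψ holds iff ψ holds at some accessible world.
Let φ = s \land \Box p. Evaluate φ at each world:
  a (successors {a, c, d, e, f, g, h, i}): φ is false.
  b (successors {a, b, c, d, i}): φ is false.
  c (successors {e, f, g}): φ is true.
  d (successors {c, e, f, g, i}): φ is false.
  e (successors {a, c, h}): φ is true.
  f (successors {a, c, f}): φ is true.
  g (successors {a, f, h}): φ is true.
  h (successors {c, d, g}): φ is false.
  i (successors {c, f, i}): φ is false.
For instance, at a:
  At a: s is false, \Box p is false, so s \land \Box p is false.
    At a: \Box p requires p at every successor {a, c, d, e, f, g, h, i}.
      p fails at i, so \Box p is false at a.
Satisfying worlds: {c, e, f, g}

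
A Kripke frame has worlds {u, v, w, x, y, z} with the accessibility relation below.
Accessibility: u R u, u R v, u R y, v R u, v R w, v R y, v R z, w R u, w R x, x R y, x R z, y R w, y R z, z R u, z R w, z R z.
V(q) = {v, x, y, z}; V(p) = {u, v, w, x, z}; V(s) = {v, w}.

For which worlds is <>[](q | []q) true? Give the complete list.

Let φ = <>[](q | []q). Evaluate φ at each world:
  u (successors {u, v, y}): φ is false.
  v (successors {u, w, y, z}): φ is false.
  w (successors {u, x}): φ is true.
  x (successors {y, z}): φ is false.
  y (successors {w, z}): φ is false.
  z (successors {u, w, z}): φ is false.
For instance, at x:
  At x: <>[](q | []q) requires [](q | []q) at some successor in {y, z}.
    At y: [](q | []q) is false.
    At z: [](q | []q) is false.
  So <>[](q | []q) is false at x.
Satisfying worlds: {w}

w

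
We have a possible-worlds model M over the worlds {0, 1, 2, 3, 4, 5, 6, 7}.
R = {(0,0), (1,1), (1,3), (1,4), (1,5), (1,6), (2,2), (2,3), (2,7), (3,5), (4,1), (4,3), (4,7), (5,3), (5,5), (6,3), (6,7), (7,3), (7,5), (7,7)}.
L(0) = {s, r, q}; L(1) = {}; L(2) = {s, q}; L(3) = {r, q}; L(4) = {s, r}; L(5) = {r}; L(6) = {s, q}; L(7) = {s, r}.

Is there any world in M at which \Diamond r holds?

Recall that \Diamond ψ holds at a world iff ψ holds at some accessible world.
Let φ = \Diamond r. Evaluate φ at each world:
  0 (successors {0}): φ is true.
  1 (successors {1, 3, 4, 5, 6}): φ is true.
  2 (successors {2, 3, 7}): φ is true.
  3 (successors {5}): φ is true.
  4 (successors {1, 3, 7}): φ is true.
  5 (successors {3, 5}): φ is true.
  6 (successors {3, 7}): φ is true.
  7 (successors {3, 5, 7}): φ is true.
Detail at 0 (witness):
  At 0: \Diamond r requires r at some successor in {0}.
    r holds at 0, so \Diamond r is true at 0.

Yes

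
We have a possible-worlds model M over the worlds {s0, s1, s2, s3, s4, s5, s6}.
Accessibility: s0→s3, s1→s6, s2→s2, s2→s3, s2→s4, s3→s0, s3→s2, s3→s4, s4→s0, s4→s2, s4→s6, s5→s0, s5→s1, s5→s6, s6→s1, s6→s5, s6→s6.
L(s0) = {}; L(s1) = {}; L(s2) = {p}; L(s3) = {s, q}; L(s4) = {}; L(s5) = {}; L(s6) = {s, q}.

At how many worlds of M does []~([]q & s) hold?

Let φ = []~([]q & s). Evaluate φ at each world:
  s0 (successors {s3}): φ is true.
  s1 (successors {s6}): φ is true.
  s2 (successors {s2, s3, s4}): φ is true.
  s3 (successors {s0, s2, s4}): φ is true.
  s4 (successors {s0, s2, s6}): φ is true.
  s5 (successors {s0, s1, s6}): φ is true.
  s6 (successors {s1, s5, s6}): φ is true.
For instance, at s6:
  At s6: []~([]q & s) requires ~([]q & s) at every successor {s1, s5, s6}.
      At s1: []q & s is false, so ~([]q & s) is true.
      At s5: []q & s is false, so ~([]q & s) is true.
      At s6: []q & s is false, so ~([]q & s) is true.
  So []~([]q & s) is true at s6.
Satisfying worlds: {s0, s1, s2, s3, s4, s5, s6}

7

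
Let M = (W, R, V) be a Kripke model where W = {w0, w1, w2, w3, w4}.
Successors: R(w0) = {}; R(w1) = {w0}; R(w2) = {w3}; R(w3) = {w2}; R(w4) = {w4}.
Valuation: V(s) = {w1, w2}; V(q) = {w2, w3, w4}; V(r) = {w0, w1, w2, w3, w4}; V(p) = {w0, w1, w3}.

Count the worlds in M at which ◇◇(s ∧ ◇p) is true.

1

Let φ = ◇◇(s ∧ ◇p). Evaluate φ at each world:
  w0 (successors ∅): φ is false.
  w1 (successors {w0}): φ is false.
  w2 (successors {w3}): φ is true.
  w3 (successors {w2}): φ is false.
  w4 (successors {w4}): φ is false.
For instance, at w4:
  At w4: ◇◇(s ∧ ◇p) requires ◇(s ∧ ◇p) at some successor in {w4}.
    At w4: ◇(s ∧ ◇p) is false.
  So ◇◇(s ∧ ◇p) is false at w4.
Satisfying worlds: {w2}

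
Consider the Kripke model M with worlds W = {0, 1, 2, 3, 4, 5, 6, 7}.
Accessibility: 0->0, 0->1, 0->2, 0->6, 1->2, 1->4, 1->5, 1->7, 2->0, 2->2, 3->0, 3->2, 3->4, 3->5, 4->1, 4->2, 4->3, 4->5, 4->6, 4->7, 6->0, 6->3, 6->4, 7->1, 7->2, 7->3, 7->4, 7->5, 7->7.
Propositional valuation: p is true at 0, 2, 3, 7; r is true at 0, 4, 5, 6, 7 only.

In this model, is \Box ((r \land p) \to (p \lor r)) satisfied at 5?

Yes

At 5: no accessible worlds, so \Box ((r \land p) \to (p \lor r)) holds vacuously.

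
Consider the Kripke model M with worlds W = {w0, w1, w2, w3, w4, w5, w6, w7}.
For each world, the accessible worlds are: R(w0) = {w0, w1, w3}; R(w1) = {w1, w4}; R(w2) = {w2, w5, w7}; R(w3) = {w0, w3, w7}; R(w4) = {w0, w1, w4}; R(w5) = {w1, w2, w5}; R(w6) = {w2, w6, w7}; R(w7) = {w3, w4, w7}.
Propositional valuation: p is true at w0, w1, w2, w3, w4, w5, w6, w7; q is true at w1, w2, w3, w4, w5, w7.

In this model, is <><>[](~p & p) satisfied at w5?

No

At w5: <><>[](~p & p) requires <>[](~p & p) at some successor in {w1, w2, w5}.
  At w1: <>[](~p & p) is false.
  At w2: <>[](~p & p) is false.
  At w5: <>[](~p & p) is false.
So <><>[](~p & p) is false at w5.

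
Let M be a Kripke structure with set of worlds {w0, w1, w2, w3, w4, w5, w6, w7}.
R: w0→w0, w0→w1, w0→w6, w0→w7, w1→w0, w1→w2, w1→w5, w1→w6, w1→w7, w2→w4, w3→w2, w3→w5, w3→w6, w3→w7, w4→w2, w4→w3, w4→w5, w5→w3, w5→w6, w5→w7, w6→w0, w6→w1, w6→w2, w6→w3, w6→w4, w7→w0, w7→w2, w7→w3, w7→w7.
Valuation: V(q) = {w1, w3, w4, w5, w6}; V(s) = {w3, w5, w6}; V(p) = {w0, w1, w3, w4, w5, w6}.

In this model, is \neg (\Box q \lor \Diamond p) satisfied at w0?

No

At w0: \Box q \lor \Diamond p is true, so \neg (\Box q \lor \Diamond p) is false.
  At w0: \Box q is false, \Diamond p is true, so \Box q \lor \Diamond p is true.
    At w0: \Box q requires q at every successor {w0, w1, w6, w7}.
      q fails at w0, so \Box q is false at w0.
    At w0: \Diamond p requires p at some successor in {w0, w1, w6, w7}.
      p holds at w0, so \Diamond p is true at w0.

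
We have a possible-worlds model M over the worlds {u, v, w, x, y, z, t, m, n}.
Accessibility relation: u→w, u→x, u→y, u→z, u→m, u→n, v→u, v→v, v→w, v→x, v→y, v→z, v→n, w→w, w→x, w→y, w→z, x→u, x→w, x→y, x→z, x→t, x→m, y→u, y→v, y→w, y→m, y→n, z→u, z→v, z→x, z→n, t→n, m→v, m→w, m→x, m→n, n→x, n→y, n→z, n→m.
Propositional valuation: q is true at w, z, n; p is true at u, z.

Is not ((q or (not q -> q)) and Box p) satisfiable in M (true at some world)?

Recall that Box ψ holds at a world iff ψ holds at every accessible world, and Dia ψ holds iff ψ holds at some accessible world.
Let φ = not ((q or (not q -> q)) and Box p). Evaluate φ at each world:
  u (successors {w, x, y, z, m, n}): φ is true.
  v (successors {u, v, w, x, y, z, n}): φ is true.
  w (successors {w, x, y, z}): φ is true.
  x (successors {u, w, y, z, t, m}): φ is true.
  y (successors {u, v, w, m, n}): φ is true.
  z (successors {u, v, x, n}): φ is true.
  t (successors {n}): φ is true.
  m (successors {v, w, x, n}): φ is true.
  n (successors {x, y, z, m}): φ is true.
Detail at u (witness):
  At u: (q or (not q -> q)) and Box p is false, so not ((q or (not q -> q)) and Box p) is true.
    At u: q or (not q -> q) is false, Box p is false, so (q or (not q -> q)) and Box p is false.
      At u: Box p requires p at every successor {w, x, y, z, m, n}.
        p fails at w, so Box p is false at u.

Yes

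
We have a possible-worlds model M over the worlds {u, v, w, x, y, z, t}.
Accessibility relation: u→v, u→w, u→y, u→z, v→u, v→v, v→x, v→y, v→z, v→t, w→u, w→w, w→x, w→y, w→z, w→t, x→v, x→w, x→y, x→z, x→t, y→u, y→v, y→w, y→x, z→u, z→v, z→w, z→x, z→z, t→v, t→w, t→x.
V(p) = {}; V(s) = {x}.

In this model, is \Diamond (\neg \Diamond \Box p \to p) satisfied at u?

No

At u: \Diamond (\neg \Diamond \Box p \to p) requires \neg \Diamond \Box p \to p at some successor in {v, w, y, z}.
  At v: \neg \Diamond \Box p \to p is false.
  At w: \neg \Diamond \Box p \to p is false.
  At y: \neg \Diamond \Box p \to p is false.
  At z: \neg \Diamond \Box p \to p is false.
So \Diamond (\neg \Diamond \Box p \to p) is false at u.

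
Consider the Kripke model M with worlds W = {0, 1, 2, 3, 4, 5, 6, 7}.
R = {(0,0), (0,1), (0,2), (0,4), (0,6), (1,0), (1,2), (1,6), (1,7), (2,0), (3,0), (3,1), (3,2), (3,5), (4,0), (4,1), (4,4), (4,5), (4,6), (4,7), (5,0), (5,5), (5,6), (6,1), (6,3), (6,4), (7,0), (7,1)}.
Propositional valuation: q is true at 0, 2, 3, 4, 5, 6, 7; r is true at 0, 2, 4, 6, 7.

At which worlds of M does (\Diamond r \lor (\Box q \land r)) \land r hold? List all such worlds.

0, 2, 4, 6, 7

Let φ = (\Diamond r \lor (\Box q \land r)) \land r. Evaluate φ at each world:
  0 (successors {0, 1, 2, 4, 6}): φ is true.
  1 (successors {0, 2, 6, 7}): φ is false.
  2 (successors {0}): φ is true.
  3 (successors {0, 1, 2, 5}): φ is false.
  4 (successors {0, 1, 4, 5, 6, 7}): φ is true.
  5 (successors {0, 5, 6}): φ is false.
  6 (successors {1, 3, 4}): φ is true.
  7 (successors {0, 1}): φ is true.
For instance, at 3:
  At 3: \Diamond r \lor (\Box q \land r) is true, r is false, so (\Diamond r \lor (\Box q \land r)) \land r is false.
    At 3: \Diamond r is true, \Box q \land r is false, so \Diamond r \lor (\Box q \land r) is true.
      At 3: \Diamond r requires r at some successor in {0, 1, 2, 5}.
        r holds at 0, so \Diamond r is true at 3.
      At 3: \Box q is false, r is false, so \Box q \land r is false.
Satisfying worlds: {0, 2, 4, 6, 7}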